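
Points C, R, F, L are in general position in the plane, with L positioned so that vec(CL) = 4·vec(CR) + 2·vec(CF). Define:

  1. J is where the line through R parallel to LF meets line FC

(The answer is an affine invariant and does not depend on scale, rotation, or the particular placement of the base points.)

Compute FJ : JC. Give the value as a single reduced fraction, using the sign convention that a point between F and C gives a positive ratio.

FJ:JC = -5

Choose coordinates C = (0, 0), R = (1, 0), F = (0, 1), L = (4, 2).
1. J is where the line through R parallel to LF meets line FC ⇒ J = (0, -1/4)
J = F + t·(C−F) with t = 5/4, so FJ:JC = t:(1−t) = 5/4:-1/4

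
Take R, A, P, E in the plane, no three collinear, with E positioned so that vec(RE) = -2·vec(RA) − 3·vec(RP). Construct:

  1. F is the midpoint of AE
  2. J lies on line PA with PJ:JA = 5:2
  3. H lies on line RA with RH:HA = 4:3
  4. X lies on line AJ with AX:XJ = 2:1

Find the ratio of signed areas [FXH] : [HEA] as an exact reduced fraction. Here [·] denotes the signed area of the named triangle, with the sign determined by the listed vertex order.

[FXH]:[HEA] = 5/42

Choose coordinates R = (0, 0), A = (1, 0), P = (0, 1), E = (-2, -3).
1. F is the midpoint of AE ⇒ F = (-1/2, -3/2)
2. J lies on line PA with PJ:JA = 5:2 ⇒ J = (5/7, 2/7)
3. H lies on line RA with RH:HA = 4:3 ⇒ H = (4/7, 0)
4. X lies on line AJ with AX:XJ = 2:1 ⇒ X = (17/21, 4/21)
2·[FXH] = 15/98, 2·[HEA] = 9/7
[FXH]:[HEA] = 15/98:9/7 = 5/42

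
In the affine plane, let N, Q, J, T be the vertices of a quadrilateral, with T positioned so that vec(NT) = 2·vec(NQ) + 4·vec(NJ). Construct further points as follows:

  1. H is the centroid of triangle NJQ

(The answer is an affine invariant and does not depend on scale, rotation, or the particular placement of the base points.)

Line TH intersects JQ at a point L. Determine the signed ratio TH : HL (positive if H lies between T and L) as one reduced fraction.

TH:HL = -16

Work in coordinates with N = (0, 0), Q = (1, 0), J = (0, 1), T = (2, 4).
1. H is the centroid of triangle NJQ ⇒ H = (1/3, 1/3)
line TH meets JQ at L = (7/16, 9/16)
H = T + t·(L−T) with t = 16/15, so TH:HL = 16/15:-1/15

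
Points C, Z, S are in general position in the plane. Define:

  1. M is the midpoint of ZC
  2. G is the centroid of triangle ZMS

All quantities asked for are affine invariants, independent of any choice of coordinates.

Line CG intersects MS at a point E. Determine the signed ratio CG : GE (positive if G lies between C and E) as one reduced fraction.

Work in coordinates with C = (0, 0), Z = (1, 0), S = (0, 1).
1. M is the midpoint of ZC ⇒ M = (1/2, 0)
2. G is the centroid of triangle ZMS ⇒ G = (1/2, 1/3)
line CG meets MS at E = (3/8, 1/4)
G = C + t·(E−C) with t = 4/3, so CG:GE = 4/3:-1/3

CG:GE = -4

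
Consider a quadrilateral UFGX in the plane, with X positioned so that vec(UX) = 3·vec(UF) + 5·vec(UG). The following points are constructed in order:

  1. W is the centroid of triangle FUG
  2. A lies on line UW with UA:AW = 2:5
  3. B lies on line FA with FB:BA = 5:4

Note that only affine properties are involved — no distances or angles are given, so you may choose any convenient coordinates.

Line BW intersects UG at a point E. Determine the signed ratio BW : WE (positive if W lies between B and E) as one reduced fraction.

Set U = (0, 0), F = (1, 0), G = (0, 1), X = (3, 5); any affine frame gives the same invariant.
1. W is the centroid of triangle FUG ⇒ W = (1/3, 1/3)
2. A lies on line UW with UA:AW = 2:5 ⇒ A = (2/21, 2/21)
3. B lies on line FA with FB:BA = 5:4 ⇒ B = (94/189, 10/189)
line BW meets UG at E = (0, 28/31)
W = B + t·(E−B) with t = 31/94, so BW:WE = 31/94:63/94

BW:WE = 31/63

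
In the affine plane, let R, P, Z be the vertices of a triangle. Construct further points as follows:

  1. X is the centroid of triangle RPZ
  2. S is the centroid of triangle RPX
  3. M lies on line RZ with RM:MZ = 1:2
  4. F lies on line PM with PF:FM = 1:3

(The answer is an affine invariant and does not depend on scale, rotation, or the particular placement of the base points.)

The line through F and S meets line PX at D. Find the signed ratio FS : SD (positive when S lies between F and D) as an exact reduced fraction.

FS:SD = -3/4

Work in coordinates with R = (0, 0), P = (1, 0), Z = (0, 1).
1. X is the centroid of triangle RPZ ⇒ X = (1/3, 1/3)
2. S is the centroid of triangle RPX ⇒ S = (4/9, 1/9)
3. M lies on line RZ with RM:MZ = 1:2 ⇒ M = (0, 1/3)
4. F lies on line PM with PF:FM = 1:3 ⇒ F = (3/4, 1/12)
line FS meets PX at D = (23/27, 2/27)
S = F + t·(D−F) with t = -3, so FS:SD = -3:4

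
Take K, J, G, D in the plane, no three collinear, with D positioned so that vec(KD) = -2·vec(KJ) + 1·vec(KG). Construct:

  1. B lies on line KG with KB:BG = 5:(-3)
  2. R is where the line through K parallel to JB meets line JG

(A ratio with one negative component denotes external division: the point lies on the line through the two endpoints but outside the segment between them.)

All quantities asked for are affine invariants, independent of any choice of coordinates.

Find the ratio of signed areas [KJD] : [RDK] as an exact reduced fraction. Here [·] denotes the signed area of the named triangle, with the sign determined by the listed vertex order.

Assign K = (0, 0), J = (1, 0), G = (0, 1), D = (-2, 1) — the answer is frame-independent, so this choice is without loss of generality.
1. B lies on line KG with KB:BG = 5:(-3) ⇒ B = (0, 5/2)
2. R is where the line through K parallel to JB meets line JG ⇒ R = (-2/3, 5/3)
2·[KJD] = 1, 2·[RDK] = 8/3
[KJD]:[RDK] = 1:8/3 = 3/8

[KJD]:[RDK] = 3/8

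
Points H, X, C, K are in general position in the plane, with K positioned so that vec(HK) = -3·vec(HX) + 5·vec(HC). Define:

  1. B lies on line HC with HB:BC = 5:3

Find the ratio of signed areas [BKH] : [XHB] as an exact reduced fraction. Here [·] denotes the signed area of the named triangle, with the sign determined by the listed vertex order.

[BKH]:[XHB] = -3

Set H = (0, 0), X = (1, 0), C = (0, 1), K = (-3, 5); any affine frame gives the same invariant.
1. B lies on line HC with HB:BC = 5:3 ⇒ B = (0, 5/8)
2·[BKH] = 15/8, 2·[XHB] = -5/8
[BKH]:[XHB] = 15/8:-5/8 = -3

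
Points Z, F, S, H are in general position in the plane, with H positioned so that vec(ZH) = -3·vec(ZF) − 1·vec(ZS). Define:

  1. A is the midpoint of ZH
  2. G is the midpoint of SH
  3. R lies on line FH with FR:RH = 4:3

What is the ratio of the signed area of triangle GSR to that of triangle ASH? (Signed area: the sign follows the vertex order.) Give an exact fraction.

Work in coordinates with Z = (0, 0), F = (1, 0), S = (0, 1), H = (-3, -1).
1. A is the midpoint of ZH ⇒ A = (-3/2, -1/2)
2. G is the midpoint of SH ⇒ G = (-3/2, 0)
3. R lies on line FH with FR:RH = 4:3 ⇒ R = (-9/7, -4/7)
2·[GSR] = -15/14, 2·[ASH] = 3/2
[GSR]:[ASH] = -15/14:3/2 = -5/7

[GSR]:[ASH] = -5/7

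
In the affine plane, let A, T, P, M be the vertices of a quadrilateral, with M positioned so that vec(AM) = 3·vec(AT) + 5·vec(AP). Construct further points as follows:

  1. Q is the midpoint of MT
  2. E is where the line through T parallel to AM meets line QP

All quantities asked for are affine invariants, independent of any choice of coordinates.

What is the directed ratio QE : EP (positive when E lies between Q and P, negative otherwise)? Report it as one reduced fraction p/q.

Set A = (0, 0), T = (1, 0), P = (0, 1), M = (3, 5); any affine frame gives the same invariant.
1. Q is the midpoint of MT ⇒ Q = (2, 5/2)
2. E is where the line through T parallel to AM meets line QP ⇒ E = (32/11, 35/11)
E = Q + t·(P−Q) with t = -5/11, so QE:EP = t:(1−t) = -5/11:16/11

QE:EP = -5/16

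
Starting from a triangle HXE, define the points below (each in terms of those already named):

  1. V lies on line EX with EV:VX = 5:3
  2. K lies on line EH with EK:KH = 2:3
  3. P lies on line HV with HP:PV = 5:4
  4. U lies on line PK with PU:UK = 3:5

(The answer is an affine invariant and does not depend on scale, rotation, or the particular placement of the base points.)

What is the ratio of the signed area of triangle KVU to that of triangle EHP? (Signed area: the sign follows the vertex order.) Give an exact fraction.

Assign H = (0, 0), X = (1, 0), E = (0, 1) — the answer is frame-independent, so this choice is without loss of generality.
1. V lies on line EX with EV:VX = 5:3 ⇒ V = (5/8, 3/8)
2. K lies on line EH with EK:KH = 2:3 ⇒ K = (0, 3/5)
3. P lies on line HV with HP:PV = 5:4 ⇒ P = (25/72, 5/24)
4. U lies on line PK with PU:UK = 3:5 ⇒ U = (125/576, 341/960)
2·[KVU] = -5/48, 2·[EHP] = 25/72
[KVU]:[EHP] = -5/48:25/72 = -3/10

[KVU]:[EHP] = -3/10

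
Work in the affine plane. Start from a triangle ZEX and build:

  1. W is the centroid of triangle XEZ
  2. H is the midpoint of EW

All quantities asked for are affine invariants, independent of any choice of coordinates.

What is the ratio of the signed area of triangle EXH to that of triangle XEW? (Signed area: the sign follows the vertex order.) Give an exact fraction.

[EXH]:[XEW] = -1/2

Work in coordinates with Z = (0, 0), E = (1, 0), X = (0, 1).
1. W is the centroid of triangle XEZ ⇒ W = (1/3, 1/3)
2. H is the midpoint of EW ⇒ H = (2/3, 1/6)
2·[EXH] = 1/6, 2·[XEW] = -1/3
[EXH]:[XEW] = 1/6:-1/3 = -1/2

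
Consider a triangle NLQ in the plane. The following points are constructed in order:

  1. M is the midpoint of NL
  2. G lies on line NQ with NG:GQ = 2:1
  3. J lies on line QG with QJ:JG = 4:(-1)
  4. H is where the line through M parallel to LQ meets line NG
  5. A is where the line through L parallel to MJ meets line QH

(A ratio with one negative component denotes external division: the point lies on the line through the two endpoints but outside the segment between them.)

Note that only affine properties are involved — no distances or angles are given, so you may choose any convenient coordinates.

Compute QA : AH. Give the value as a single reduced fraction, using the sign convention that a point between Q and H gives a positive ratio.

QA:AH = -2/11

Work in coordinates with N = (0, 0), L = (1, 0), Q = (0, 1).
1. M is the midpoint of NL ⇒ M = (1/2, 0)
2. G lies on line NQ with NG:GQ = 2:1 ⇒ G = (0, 2/3)
3. J lies on line QG with QJ:JG = 4:(-1) ⇒ J = (0, 5/9)
4. H is where the line through M parallel to LQ meets line NG ⇒ H = (0, 1/2)
5. A is where the line through L parallel to MJ meets line QH ⇒ A = (0, 10/9)
A = Q + t·(H−Q) with t = -2/9, so QA:AH = t:(1−t) = -2/9:11/9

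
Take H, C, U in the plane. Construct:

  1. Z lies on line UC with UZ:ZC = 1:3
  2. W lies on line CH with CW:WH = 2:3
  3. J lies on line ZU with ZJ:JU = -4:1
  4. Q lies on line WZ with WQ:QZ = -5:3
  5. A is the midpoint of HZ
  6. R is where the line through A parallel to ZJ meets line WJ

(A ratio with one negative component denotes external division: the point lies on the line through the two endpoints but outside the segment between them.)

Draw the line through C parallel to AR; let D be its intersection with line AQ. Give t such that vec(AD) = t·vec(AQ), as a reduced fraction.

t = 5/11

Choose coordinates H = (0, 0), C = (1, 0), U = (0, 1).
1. Z lies on line UC with UZ:ZC = 1:3 ⇒ Z = (1/4, 3/4)
2. W lies on line CH with CW:WH = 2:3 ⇒ W = (3/5, 0)
3. J lies on line ZU with ZJ:JU = -4:1 ⇒ J = (-1/12, 13/12)
4. Q lies on line WZ with WQ:QZ = -5:3 ⇒ Q = (-11/40, 15/8)
5. A is the midpoint of HZ ⇒ A = (1/8, 3/8)
6. R is where the line through A parallel to ZJ meets line WJ ⇒ R = (37/48, -13/48)
through C parallel to AR: direction (31/48, -31/48); meets AQ at D = (-5/88, 93/88)
D = A + t·(Q−A) with t = 5/11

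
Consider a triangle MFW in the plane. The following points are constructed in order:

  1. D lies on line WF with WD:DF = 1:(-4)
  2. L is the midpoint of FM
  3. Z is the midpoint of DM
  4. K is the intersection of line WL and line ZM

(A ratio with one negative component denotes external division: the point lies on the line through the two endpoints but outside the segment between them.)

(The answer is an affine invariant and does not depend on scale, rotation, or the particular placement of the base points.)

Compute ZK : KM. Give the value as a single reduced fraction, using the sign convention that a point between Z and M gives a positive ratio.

ZK:KM = -2/3

Work in coordinates with M = (0, 0), F = (1, 0), W = (0, 1).
1. D lies on line WF with WD:DF = 1:(-4) ⇒ D = (-1/3, 4/3)
2. L is the midpoint of FM ⇒ L = (1/2, 0)
3. Z is the midpoint of DM ⇒ Z = (-1/6, 2/3)
4. K is the intersection of line WL and line ZM ⇒ K = (-1/2, 2)
K = Z + t·(M−Z) with t = -2, so ZK:KM = t:(1−t) = -2:3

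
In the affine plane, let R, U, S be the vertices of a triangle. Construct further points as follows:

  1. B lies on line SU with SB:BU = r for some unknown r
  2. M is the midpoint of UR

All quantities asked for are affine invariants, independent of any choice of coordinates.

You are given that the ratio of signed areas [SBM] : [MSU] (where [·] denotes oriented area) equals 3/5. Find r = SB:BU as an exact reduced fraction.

r = 3/2

Assign R = (0, 0), U = (1, 0), S = (0, 1) — the answer is frame-independent, so this choice is without loss of generality.
1. With SB:BU = r, write λ = r/(r+1) so B = S + λ·(U−S); B is affine-linear in λ
2. M is the midpoint of UR ⇒ M = (1/2, 0)
Every point depending on B is an affine combination of B and λ-independent points, so each such coordinate is linear in λ; the λ² term in each signed area is a multiple of (U−S)×(U−S) = 0, so 2·[SBM] and 2·[MSU] are each linear in λ. Evaluating at λ=0 and λ=1:
  2·[SBM] = -1/2·λ,   2·[MSU] = -1/2
So [SBM]:[MSU] = (-1/2·λ) / (-1/2). Setting this equal to 3/5:
  -1/2·λ = 3/5·(-1/2)  ⇒  λ = 3/5
Then r = λ/(1−λ) = (3/5)/(2/5) = 3/2. Check: with r = 3/2, B = (3/5, 2/5) and [SBM]:[MSU] = 3/5 as required.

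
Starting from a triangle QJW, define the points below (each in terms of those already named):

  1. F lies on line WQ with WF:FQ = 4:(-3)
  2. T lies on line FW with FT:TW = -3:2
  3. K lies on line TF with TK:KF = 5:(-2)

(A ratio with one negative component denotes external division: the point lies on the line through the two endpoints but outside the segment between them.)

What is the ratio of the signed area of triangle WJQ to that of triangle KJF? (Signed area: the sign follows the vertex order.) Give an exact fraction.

[WJQ]:[KJF] = -1/8

Assign Q = (0, 0), J = (1, 0), W = (0, 1) — the answer is frame-independent, so this choice is without loss of generality.
1. F lies on line WQ with WF:FQ = 4:(-3) ⇒ F = (0, -3)
2. T lies on line FW with FT:TW = -3:2 ⇒ T = (0, 9)
3. K lies on line TF with TK:KF = 5:(-2) ⇒ K = (0, -11)
2·[WJQ] = -1, 2·[KJF] = 8
[WJQ]:[KJF] = -1:8 = -1/8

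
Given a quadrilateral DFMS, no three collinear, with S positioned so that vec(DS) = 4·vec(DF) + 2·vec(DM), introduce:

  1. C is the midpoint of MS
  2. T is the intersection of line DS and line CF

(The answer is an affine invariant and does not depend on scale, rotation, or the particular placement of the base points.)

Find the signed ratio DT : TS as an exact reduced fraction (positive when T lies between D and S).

Assign D = (0, 0), F = (1, 0), M = (0, 1), S = (4, 2) — the answer is frame-independent, so this choice is without loss of generality.
1. C is the midpoint of MS ⇒ C = (2, 3/2)
2. T is the intersection of line DS and line CF ⇒ T = (3/2, 3/4)
T = D + t·(S−D) with t = 3/8, so DT:TS = t:(1−t) = 3/8:5/8

DT:TS = 3/5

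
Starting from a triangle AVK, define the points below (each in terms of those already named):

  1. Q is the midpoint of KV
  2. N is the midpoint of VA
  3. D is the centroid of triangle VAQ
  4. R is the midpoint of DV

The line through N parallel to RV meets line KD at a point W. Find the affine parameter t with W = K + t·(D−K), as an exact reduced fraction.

t = 5/4

Set A = (0, 0), V = (1, 0), K = (0, 1); any affine frame gives the same invariant.
1. Q is the midpoint of KV ⇒ Q = (1/2, 1/2)
2. N is the midpoint of VA ⇒ N = (1/2, 0)
3. D is the centroid of triangle VAQ ⇒ D = (1/2, 1/6)
4. R is the midpoint of DV ⇒ R = (3/4, 1/12)
through N parallel to RV: direction (1/4, -1/12); meets KD at W = (5/8, -1/24)
W = K + t·(D−K) with t = 5/4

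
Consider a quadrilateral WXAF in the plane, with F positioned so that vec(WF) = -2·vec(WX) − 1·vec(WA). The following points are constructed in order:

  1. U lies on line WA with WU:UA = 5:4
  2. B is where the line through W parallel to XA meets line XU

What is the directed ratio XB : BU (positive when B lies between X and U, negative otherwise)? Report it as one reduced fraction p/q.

Set W = (0, 0), X = (1, 0), A = (0, 1), F = (-2, -1); any affine frame gives the same invariant.
1. U lies on line WA with WU:UA = 5:4 ⇒ U = (0, 5/9)
2. B is where the line through W parallel to XA meets line XU ⇒ B = (-5/4, 5/4)
B = X + t·(U−X) with t = 9/4, so XB:BU = t:(1−t) = 9/4:-5/4

XB:BU = -9/5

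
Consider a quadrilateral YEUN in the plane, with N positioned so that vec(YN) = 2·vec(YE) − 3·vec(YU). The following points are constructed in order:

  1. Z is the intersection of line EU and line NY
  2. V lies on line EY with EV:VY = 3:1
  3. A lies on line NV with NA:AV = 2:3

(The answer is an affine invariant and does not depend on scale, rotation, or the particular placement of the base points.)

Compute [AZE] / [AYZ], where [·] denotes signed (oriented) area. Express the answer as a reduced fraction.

[AZE]:[AYZ] = 15

Choose coordinates Y = (0, 0), E = (1, 0), U = (0, 1), N = (2, -3).
1. Z is the intersection of line EU and line NY ⇒ Z = (-2, 3)
2. V lies on line EY with EV:VY = 3:1 ⇒ V = (1/4, 0)
3. A lies on line NV with NA:AV = 2:3 ⇒ A = (13/10, -9/5)
2·[AZE] = -9/2, 2·[AYZ] = -3/10
[AZE]:[AYZ] = -9/2:-3/10 = 15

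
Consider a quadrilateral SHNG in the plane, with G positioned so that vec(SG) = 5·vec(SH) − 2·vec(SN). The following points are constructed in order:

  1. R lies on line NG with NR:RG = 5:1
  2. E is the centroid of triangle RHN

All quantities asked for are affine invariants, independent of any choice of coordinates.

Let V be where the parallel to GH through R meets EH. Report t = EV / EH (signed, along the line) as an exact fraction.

Work in coordinates with S = (0, 0), H = (1, 0), N = (0, 1), G = (5, -2).
1. R lies on line NG with NR:RG = 5:1 ⇒ R = (25/6, -3/2)
2. E is the centroid of triangle RHN ⇒ E = (31/18, -1/6)
through R parallel to GH: direction (-4, 2); meets EH at V = (55/42, -1/14)
V = E + t·(H−E) with t = 4/7

t = 4/7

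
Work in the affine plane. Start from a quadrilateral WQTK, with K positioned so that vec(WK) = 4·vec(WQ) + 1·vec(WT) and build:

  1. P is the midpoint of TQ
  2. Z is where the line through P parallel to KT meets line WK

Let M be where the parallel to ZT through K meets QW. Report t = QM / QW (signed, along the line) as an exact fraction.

t = -7

Assign W = (0, 0), Q = (1, 0), T = (0, 1), K = (4, 1) — the answer is frame-independent, so this choice is without loss of generality.
1. P is the midpoint of TQ ⇒ P = (1/2, 1/2)
2. Z is where the line through P parallel to KT meets line WK ⇒ Z = (2, 1/2)
through K parallel to ZT: direction (-2, 1/2); meets QW at M = (8, 0)
M = Q + t·(W−Q) with t = -7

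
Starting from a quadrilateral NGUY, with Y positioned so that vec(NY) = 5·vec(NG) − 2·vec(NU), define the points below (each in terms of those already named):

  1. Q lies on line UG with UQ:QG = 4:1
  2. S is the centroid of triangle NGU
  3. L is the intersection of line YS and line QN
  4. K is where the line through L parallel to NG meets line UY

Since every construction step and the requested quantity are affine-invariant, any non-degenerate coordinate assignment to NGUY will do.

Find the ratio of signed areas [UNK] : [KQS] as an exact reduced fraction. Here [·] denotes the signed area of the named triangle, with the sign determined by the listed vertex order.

[UNK]:[KQS] = -375/17

Work in coordinates with N = (0, 0), G = (1, 0), U = (0, 1), Y = (5, -2).
1. Q lies on line UG with UQ:QG = 4:1 ⇒ Q = (4/5, 1/5)
2. S is the centroid of triangle NGU ⇒ S = (1/3, 1/3)
3. L is the intersection of line YS and line QN ⇒ L = (2/3, 1/6)
4. K is where the line through L parallel to NG meets line UY ⇒ K = (25/18, 1/6)
2·[UNK] = 25/18, 2·[KQS] = -17/270
[UNK]:[KQS] = 25/18:-17/270 = -375/17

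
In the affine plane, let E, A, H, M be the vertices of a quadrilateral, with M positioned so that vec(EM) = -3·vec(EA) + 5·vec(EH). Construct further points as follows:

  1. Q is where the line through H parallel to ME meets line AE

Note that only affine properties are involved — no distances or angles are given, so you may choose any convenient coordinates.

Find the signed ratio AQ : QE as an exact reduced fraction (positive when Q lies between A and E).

AQ:QE = 2/3

Assign E = (0, 0), A = (1, 0), H = (0, 1), M = (-3, 5) — the answer is frame-independent, so this choice is without loss of generality.
1. Q is where the line through H parallel to ME meets line AE ⇒ Q = (3/5, 0)
Q = A + t·(E−A) with t = 2/5, so AQ:QE = t:(1−t) = 2/5:3/5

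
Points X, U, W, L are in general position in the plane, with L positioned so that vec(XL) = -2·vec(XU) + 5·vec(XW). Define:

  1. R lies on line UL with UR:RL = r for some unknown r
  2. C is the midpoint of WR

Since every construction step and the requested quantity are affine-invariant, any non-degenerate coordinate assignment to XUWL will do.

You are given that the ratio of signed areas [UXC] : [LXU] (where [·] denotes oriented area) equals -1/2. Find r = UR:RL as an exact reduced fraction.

Assign X = (0, 0), U = (1, 0), W = (0, 1), L = (-2, 5) — the answer is frame-independent, so this choice is without loss of generality.
1. With UR:RL = r, write λ = r/(r+1) so R = U + λ·(L−U); R is affine-linear in λ
2. C is the midpoint of WR ⇒ C is an affine combination of earlier points and hence also affine-linear in λ
Every point depending on R is an affine combination of R and λ-independent points, so each such coordinate is linear in λ; the λ² term in each signed area is a multiple of (L−U)×(L−U) = 0, so 2·[UXC] and 2·[LXU] are each linear in λ. Evaluating at λ=0 and λ=1:
  2·[UXC] = -5/2·λ − 1/2,   2·[LXU] = 5
So [UXC]:[LXU] = (-5/2·λ − 1/2) / (5). Setting this equal to -1/2:
  -5/2·λ − 1/2 = -1/2·(5)  ⇒  λ = 4/5
Then r = λ/(1−λ) = (4/5)/(1/5) = 4. Check: with r = 4, R = (-7/5, 4) and [UXC]:[LXU] = -1/2 as required.

r = 4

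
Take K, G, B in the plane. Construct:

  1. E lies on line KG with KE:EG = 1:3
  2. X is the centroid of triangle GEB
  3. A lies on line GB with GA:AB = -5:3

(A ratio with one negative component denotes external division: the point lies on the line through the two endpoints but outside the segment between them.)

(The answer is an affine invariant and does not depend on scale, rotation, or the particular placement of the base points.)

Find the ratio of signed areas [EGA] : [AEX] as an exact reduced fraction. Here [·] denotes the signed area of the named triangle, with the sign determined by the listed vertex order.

[EGA]:[AEX] = 15/8

Set K = (0, 0), G = (1, 0), B = (0, 1); any affine frame gives the same invariant.
1. E lies on line KG with KE:EG = 1:3 ⇒ E = (1/4, 0)
2. X is the centroid of triangle GEB ⇒ X = (5/12, 1/3)
3. A lies on line GB with GA:AB = -5:3 ⇒ A = (-3/2, 5/2)
2·[EGA] = 15/8, 2·[AEX] = 1
[EGA]:[AEX] = 15/8:1 = 15/8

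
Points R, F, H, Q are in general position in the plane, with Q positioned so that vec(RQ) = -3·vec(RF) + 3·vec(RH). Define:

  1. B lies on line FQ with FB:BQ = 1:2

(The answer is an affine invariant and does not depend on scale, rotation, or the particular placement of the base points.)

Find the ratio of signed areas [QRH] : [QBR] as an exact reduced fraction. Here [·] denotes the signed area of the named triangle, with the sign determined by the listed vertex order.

[QRH]:[QBR] = -3/2

Assign R = (0, 0), F = (1, 0), H = (0, 1), Q = (-3, 3) — the answer is frame-independent, so this choice is without loss of generality.
1. B lies on line FQ with FB:BQ = 1:2 ⇒ B = (-1/3, 1)
2·[QRH] = 3, 2·[QBR] = -2
[QRH]:[QBR] = 3:-2 = -3/2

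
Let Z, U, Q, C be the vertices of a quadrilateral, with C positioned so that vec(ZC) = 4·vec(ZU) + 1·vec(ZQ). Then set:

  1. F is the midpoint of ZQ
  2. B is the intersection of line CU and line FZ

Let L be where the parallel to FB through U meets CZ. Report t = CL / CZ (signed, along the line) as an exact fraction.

t = 3/4

Choose coordinates Z = (0, 0), U = (1, 0), Q = (0, 1), C = (4, 1).
1. F is the midpoint of ZQ ⇒ F = (0, 1/2)
2. B is the intersection of line CU and line FZ ⇒ B = (0, -1/3)
through U parallel to FB: direction (0, -5/6); meets CZ at L = (1, 1/4)
L = C + t·(Z−C) with t = 3/4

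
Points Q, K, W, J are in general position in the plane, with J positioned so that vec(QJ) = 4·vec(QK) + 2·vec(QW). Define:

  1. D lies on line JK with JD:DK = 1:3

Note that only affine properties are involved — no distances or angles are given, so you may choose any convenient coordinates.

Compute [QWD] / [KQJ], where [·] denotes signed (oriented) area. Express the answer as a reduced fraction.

[QWD]:[KQJ] = 13/8

Assign Q = (0, 0), K = (1, 0), W = (0, 1), J = (4, 2) — the answer is frame-independent, so this choice is without loss of generality.
1. D lies on line JK with JD:DK = 1:3 ⇒ D = (13/4, 3/2)
2·[QWD] = -13/4, 2·[KQJ] = -2
[QWD]:[KQJ] = -13/4:-2 = 13/8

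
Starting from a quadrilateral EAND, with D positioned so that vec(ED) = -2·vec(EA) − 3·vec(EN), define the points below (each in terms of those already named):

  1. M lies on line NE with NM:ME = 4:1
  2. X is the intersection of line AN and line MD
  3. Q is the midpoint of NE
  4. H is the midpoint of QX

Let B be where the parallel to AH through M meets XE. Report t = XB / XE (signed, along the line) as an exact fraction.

t = 39/50

Choose coordinates E = (0, 0), A = (1, 0), N = (0, 1), D = (-2, -3).
1. M lies on line NE with NM:ME = 4:1 ⇒ M = (0, 1/5)
2. X is the intersection of line AN and line MD ⇒ X = (4/13, 9/13)
3. Q is the midpoint of NE ⇒ Q = (0, 1/2)
4. H is the midpoint of QX ⇒ H = (2/13, 31/52)
through M parallel to AH: direction (-11/13, 31/52); meets XE at B = (22/325, 99/650)
B = X + t·(E−X) with t = 39/50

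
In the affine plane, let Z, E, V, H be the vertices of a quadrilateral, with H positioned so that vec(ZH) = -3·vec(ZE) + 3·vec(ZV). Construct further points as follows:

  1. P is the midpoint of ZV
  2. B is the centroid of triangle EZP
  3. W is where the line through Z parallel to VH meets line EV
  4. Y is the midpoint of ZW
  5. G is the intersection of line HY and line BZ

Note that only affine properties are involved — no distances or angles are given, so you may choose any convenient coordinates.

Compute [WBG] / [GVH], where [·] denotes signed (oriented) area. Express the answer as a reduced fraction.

Assign Z = (0, 0), E = (1, 0), V = (0, 1), H = (-3, 3) — the answer is frame-independent, so this choice is without loss of generality.
1. P is the midpoint of ZV ⇒ P = (0, 1/2)
2. B is the centroid of triangle EZP ⇒ B = (1/3, 1/6)
3. W is where the line through Z parallel to VH meets line EV ⇒ W = (3, -2)
4. Y is the midpoint of ZW ⇒ Y = (3/2, -1)
5. G is the intersection of line HY and line BZ ⇒ G = (6/25, 3/25)
2·[WBG] = 49/150, 2·[GVH] = 54/25
[WBG]:[GVH] = 49/150:54/25 = 49/324

[WBG]:[GVH] = 49/324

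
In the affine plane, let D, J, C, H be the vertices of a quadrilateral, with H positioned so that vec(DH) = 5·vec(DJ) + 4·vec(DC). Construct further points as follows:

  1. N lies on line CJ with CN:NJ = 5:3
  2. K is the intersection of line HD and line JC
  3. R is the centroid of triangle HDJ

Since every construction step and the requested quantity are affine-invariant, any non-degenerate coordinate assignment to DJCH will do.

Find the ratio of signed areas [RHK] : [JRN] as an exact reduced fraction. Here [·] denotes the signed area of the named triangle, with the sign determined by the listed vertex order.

Work in coordinates with D = (0, 0), J = (1, 0), C = (0, 1), H = (5, 4).
1. N lies on line CJ with CN:NJ = 5:3 ⇒ N = (5/8, 3/8)
2. K is the intersection of line HD and line JC ⇒ K = (5/9, 4/9)
3. R is the centroid of triangle HDJ ⇒ R = (2, 4/3)
2·[RHK] = 32/27, 2·[JRN] = 7/8
[RHK]:[JRN] = 32/27:7/8 = 256/189

[RHK]:[JRN] = 256/189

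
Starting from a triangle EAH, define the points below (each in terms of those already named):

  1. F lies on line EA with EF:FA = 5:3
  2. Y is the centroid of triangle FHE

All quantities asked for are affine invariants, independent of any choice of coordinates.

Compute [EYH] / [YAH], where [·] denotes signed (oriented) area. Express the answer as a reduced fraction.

Set E = (0, 0), A = (1, 0), H = (0, 1); any affine frame gives the same invariant.
1. F lies on line EA with EF:FA = 5:3 ⇒ F = (5/8, 0)
2. Y is the centroid of triangle FHE ⇒ Y = (5/24, 1/3)
2·[EYH] = 5/24, 2·[YAH] = 11/24
[EYH]:[YAH] = 5/24:11/24 = 5/11

[EYH]:[YAH] = 5/11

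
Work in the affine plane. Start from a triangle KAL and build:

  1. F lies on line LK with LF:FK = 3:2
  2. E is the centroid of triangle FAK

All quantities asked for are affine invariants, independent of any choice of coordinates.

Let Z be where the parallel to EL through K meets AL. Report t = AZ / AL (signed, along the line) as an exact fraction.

Assign K = (0, 0), A = (1, 0), L = (0, 1) — the answer is frame-independent, so this choice is without loss of generality.
1. F lies on line LK with LF:FK = 3:2 ⇒ F = (0, 2/5)
2. E is the centroid of triangle FAK ⇒ E = (1/3, 2/15)
through K parallel to EL: direction (-1/3, 13/15); meets AL at Z = (-5/8, 13/8)
Z = A + t·(L−A) with t = 13/8

t = 13/8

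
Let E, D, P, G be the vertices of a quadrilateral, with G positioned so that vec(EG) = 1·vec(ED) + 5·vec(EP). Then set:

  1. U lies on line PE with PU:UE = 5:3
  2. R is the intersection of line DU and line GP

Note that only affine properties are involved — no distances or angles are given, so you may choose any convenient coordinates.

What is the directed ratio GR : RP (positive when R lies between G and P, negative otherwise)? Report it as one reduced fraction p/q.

Choose coordinates E = (0, 0), D = (1, 0), P = (0, 1), G = (1, 5).
1. U lies on line PE with PU:UE = 5:3 ⇒ U = (0, 3/8)
2. R is the intersection of line DU and line GP ⇒ R = (-1/7, 3/7)
R = G + t·(P−G) with t = 8/7, so GR:RP = t:(1−t) = 8/7:-1/7

GR:RP = -8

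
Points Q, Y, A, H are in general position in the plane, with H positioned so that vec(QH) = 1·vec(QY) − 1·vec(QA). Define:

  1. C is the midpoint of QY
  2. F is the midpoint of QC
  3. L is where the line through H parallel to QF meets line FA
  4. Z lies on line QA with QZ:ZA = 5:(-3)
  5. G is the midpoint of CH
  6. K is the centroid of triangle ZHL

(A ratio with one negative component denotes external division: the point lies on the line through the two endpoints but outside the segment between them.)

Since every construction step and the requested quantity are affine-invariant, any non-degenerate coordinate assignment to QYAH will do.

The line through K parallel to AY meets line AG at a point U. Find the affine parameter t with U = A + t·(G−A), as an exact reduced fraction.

Set Q = (0, 0), Y = (1, 0), A = (0, 1), H = (1, -1); any affine frame gives the same invariant.
1. C is the midpoint of QY ⇒ C = (1/2, 0)
2. F is the midpoint of QC ⇒ F = (1/4, 0)
3. L is where the line through H parallel to QF meets line FA ⇒ L = (1/2, -1)
4. Z lies on line QA with QZ:ZA = 5:(-3) ⇒ Z = (0, 5/2)
5. G is the midpoint of CH ⇒ G = (3/4, -1/2)
6. K is the centroid of triangle ZHL ⇒ K = (1/2, 1/6)
through K parallel to AY: direction (1, -1); meets AG at U = (1/3, 1/3)
U = A + t·(G−A) with t = 4/9

t = 4/9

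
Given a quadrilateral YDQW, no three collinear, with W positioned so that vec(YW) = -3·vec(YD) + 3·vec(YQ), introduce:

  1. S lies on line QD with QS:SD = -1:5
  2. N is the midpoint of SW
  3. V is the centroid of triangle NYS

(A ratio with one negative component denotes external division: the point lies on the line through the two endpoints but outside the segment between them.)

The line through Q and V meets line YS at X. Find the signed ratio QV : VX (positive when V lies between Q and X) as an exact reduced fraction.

QV:VX = -3/2

Assign Y = (0, 0), D = (1, 0), Q = (0, 1), W = (-3, 3) — the answer is frame-independent, so this choice is without loss of generality.
1. S lies on line QD with QS:SD = -1:5 ⇒ S = (-1/4, 5/4)
2. N is the midpoint of SW ⇒ N = (-13/8, 17/8)
3. V is the centroid of triangle NYS ⇒ V = (-5/8, 9/8)
line QV meets YS at X = (-5/24, 25/24)
V = Q + t·(X−Q) with t = 3, so QV:VX = 3:-2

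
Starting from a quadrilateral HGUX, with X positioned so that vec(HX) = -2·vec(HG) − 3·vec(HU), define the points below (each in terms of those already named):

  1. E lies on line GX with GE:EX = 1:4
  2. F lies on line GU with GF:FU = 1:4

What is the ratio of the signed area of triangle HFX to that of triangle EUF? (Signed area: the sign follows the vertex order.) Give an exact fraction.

Set H = (0, 0), G = (1, 0), U = (0, 1), X = (-2, -3); any affine frame gives the same invariant.
1. E lies on line GX with GE:EX = 1:4 ⇒ E = (2/5, -3/5)
2. F lies on line GU with GF:FU = 1:4 ⇒ F = (4/5, 1/5)
2·[HFX] = -2, 2·[EUF] = -24/25
[HFX]:[EUF] = -2:-24/25 = 25/12

[HFX]:[EUF] = 25/12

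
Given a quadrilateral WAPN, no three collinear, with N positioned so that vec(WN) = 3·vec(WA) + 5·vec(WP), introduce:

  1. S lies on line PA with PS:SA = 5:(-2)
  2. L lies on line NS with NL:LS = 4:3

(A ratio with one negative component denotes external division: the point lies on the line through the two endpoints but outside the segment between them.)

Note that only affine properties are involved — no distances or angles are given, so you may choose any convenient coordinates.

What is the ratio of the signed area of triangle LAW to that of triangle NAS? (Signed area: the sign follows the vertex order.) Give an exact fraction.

Work in coordinates with W = (0, 0), A = (1, 0), P = (0, 1), N = (3, 5).
1. S lies on line PA with PS:SA = 5:(-2) ⇒ S = (5/3, -2/3)
2. L lies on line NS with NL:LS = 4:3 ⇒ L = (47/21, 37/21)
2·[LAW] = -37/21, 2·[NAS] = 14/3
[LAW]:[NAS] = -37/21:14/3 = -37/98

[LAW]:[NAS] = -37/98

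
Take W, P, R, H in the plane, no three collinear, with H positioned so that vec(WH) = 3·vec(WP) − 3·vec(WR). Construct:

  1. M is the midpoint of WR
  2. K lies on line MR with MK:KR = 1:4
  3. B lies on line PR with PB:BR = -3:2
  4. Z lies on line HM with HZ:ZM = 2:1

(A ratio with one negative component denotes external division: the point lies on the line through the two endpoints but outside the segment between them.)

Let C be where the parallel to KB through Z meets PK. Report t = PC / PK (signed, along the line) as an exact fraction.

Assign W = (0, 0), P = (1, 0), R = (0, 1), H = (3, -3) — the answer is frame-independent, so this choice is without loss of generality.
1. M is the midpoint of WR ⇒ M = (0, 1/2)
2. K lies on line MR with MK:KR = 1:4 ⇒ K = (0, 3/5)
3. B lies on line PR with PB:BR = -3:2 ⇒ B = (-2, 3)
4. Z lies on line HM with HZ:ZM = 2:1 ⇒ Z = (1, -2/3)
through Z parallel to KB: direction (-2, 12/5); meets PK at C = (-1/9, 2/3)
C = P + t·(K−P) with t = 10/9

t = 10/9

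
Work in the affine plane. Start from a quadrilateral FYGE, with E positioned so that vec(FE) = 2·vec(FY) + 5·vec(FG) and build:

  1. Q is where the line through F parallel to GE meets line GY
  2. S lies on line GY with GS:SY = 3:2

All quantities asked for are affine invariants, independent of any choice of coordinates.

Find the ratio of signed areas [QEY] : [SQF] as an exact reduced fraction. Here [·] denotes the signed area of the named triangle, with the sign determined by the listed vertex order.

Set F = (0, 0), Y = (1, 0), G = (0, 1), E = (2, 5); any affine frame gives the same invariant.
1. Q is where the line through F parallel to GE meets line GY ⇒ Q = (1/3, 2/3)
2. S lies on line GY with GS:SY = 3:2 ⇒ S = (3/5, 2/5)
2·[QEY] = -4, 2·[SQF] = 4/15
[QEY]:[SQF] = -4:4/15 = -15

[QEY]:[SQF] = -15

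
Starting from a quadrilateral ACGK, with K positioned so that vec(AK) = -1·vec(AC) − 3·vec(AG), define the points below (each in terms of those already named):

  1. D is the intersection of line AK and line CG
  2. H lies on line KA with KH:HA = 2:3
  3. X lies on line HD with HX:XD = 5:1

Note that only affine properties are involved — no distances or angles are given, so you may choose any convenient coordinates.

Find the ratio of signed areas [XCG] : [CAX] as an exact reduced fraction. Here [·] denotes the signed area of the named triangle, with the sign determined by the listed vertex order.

Work in coordinates with A = (0, 0), C = (1, 0), G = (0, 1), K = (-1, -3).
1. D is the intersection of line AK and line CG ⇒ D = (1/4, 3/4)
2. H lies on line KA with KH:HA = 2:3 ⇒ H = (-3/5, -9/5)
3. X lies on line HD with HX:XD = 5:1 ⇒ X = (13/120, 13/40)
2·[XCG] = 17/30, 2·[CAX] = -13/40
[XCG]:[CAX] = 17/30:-13/40 = -68/39

[XCG]:[CAX] = -68/39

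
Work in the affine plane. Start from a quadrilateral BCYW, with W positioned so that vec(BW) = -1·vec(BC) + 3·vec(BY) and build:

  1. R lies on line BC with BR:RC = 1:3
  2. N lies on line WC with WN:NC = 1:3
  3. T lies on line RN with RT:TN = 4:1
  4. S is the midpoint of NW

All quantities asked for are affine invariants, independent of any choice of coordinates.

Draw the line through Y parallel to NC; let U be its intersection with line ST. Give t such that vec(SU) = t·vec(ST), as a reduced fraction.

t = 20/9

Assign B = (0, 0), C = (1, 0), Y = (0, 1), W = (-1, 3) — the answer is frame-independent, so this choice is without loss of generality.
1. R lies on line BC with BR:RC = 1:3 ⇒ R = (1/4, 0)
2. N lies on line WC with WN:NC = 1:3 ⇒ N = (-1/2, 9/4)
3. T lies on line RN with RT:TN = 4:1 ⇒ T = (-7/20, 9/5)
4. S is the midpoint of NW ⇒ S = (-3/4, 21/8)
through Y parallel to NC: direction (3/2, -9/4); meets ST at U = (5/36, 19/24)
U = S + t·(T−S) with t = 20/9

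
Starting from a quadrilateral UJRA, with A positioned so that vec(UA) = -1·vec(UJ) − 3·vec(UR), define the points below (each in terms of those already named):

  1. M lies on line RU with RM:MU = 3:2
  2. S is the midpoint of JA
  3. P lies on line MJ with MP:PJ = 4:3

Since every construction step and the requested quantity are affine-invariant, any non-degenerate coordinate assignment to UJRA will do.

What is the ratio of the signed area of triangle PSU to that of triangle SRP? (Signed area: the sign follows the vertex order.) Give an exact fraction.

Set U = (0, 0), J = (1, 0), R = (0, 1), A = (-1, -3); any affine frame gives the same invariant.
1. M lies on line RU with RM:MU = 3:2 ⇒ M = (0, 2/5)
2. S is the midpoint of JA ⇒ S = (0, -3/2)
3. P lies on line MJ with MP:PJ = 4:3 ⇒ P = (4/7, 6/35)
2·[PSU] = -6/7, 2·[SRP] = -10/7
[PSU]:[SRP] = -6/7:-10/7 = 3/5

[PSU]:[SRP] = 3/5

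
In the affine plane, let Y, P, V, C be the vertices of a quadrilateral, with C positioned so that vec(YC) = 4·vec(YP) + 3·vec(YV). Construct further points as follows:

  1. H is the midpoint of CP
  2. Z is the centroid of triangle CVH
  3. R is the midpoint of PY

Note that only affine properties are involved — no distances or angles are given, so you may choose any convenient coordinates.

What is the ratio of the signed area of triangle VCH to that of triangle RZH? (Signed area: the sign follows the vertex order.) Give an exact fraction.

Assign Y = (0, 0), P = (1, 0), V = (0, 1), C = (4, 3) — the answer is frame-independent, so this choice is without loss of generality.
1. H is the midpoint of CP ⇒ H = (5/2, 3/2)
2. Z is the centroid of triangle CVH ⇒ Z = (13/6, 11/6)
3. R is the midpoint of PY ⇒ R = (1/2, 0)
2·[VCH] = -3, 2·[RZH] = -7/6
[VCH]:[RZH] = -3:-7/6 = 18/7

[VCH]:[RZH] = 18/7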